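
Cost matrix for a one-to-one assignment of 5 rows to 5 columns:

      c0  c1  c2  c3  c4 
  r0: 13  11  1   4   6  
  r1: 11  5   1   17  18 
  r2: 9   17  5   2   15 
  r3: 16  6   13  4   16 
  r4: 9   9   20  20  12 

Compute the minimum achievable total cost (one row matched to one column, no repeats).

optimal assignment: row0→col4 (cost 6), row1→col2 (cost 1), row2→col3 (cost 2), row3→col1 (cost 6), row4→col0 (cost 9)
total = 6 + 1 + 2 + 6 + 9 = 24

Minimum assignment cost: 24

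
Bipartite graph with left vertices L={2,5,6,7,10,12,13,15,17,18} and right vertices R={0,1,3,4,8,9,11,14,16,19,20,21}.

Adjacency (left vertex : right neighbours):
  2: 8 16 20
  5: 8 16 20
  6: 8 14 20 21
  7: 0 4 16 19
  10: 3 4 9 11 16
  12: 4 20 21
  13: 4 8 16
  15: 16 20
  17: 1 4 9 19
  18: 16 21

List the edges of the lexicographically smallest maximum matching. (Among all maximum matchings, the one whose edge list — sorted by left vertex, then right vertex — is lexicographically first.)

|M| = 9 (so the lex-smallest maximum matching has 9 edges)
process left vertices in ascending order; for each, take the smallest-labelled available neighbour that still permits 9 edges overall, or leave it unmatched if none does
lex-smallest matching: {2-8, 5-16, 6-14, 7-0, 10-3, 12-4, 15-20, 17-1, 18-21}

Lex-smallest maximum matching: {(2,8), (5,16), (6,14), (7,0), (10,3), (12,4), (15,20), (17,1), (18,21)}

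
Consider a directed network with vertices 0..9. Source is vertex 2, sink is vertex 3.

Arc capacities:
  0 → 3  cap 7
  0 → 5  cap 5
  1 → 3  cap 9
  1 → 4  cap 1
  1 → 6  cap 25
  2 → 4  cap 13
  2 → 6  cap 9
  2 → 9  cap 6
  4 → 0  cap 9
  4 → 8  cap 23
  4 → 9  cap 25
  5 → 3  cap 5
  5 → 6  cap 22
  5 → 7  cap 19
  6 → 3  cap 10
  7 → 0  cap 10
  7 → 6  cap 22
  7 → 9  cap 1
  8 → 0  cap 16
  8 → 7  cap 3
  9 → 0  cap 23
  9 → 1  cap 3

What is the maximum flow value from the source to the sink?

augment #1: 2→6→3 bottleneck 9, total now 9
augment #2: 2→4→0→3 bottleneck 7, total now 16
augment #3: 2→9→1→3 bottleneck 3, total now 19
augment #4: 2→4→0→5→3 bottleneck 2, total now 21
augment #5: 2→9→0→5→3 bottleneck 3, total now 24
augment #6: 2→4→8→7→6→3 bottleneck 1, total now 25

Maximum flow value: 25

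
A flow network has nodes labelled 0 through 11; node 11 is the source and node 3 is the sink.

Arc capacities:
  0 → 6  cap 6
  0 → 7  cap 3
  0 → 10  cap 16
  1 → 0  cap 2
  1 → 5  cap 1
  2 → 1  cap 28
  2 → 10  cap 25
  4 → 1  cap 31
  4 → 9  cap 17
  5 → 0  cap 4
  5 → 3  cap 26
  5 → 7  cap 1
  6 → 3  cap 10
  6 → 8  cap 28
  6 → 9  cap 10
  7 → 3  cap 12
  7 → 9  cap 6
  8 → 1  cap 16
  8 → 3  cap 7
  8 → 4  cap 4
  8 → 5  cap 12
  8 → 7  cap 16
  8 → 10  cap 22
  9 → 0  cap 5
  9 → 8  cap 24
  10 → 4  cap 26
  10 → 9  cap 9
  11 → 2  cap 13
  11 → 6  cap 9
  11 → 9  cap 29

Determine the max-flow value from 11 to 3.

Maximum flow value: 41

augment #1: 11→6→3 bottleneck 9, total now 9
augment #2: 11→9→8→3 bottleneck 7, total now 16
augment #3: 11→2→1→5→3 bottleneck 1, total now 17
augment #4: 11→9→0→6→3 bottleneck 1, total now 18
augment #5: 11→9→0→7→3 bottleneck 3, total now 21
augment #6: 11→9→8→5→3 bottleneck 12, total now 33
augment #7: 11→9→8→7→3 bottleneck 5, total now 38
augment #8: 11→9→0→6→8→7→3 bottleneck 1, total now 39
augment #9: 11→2→1→0→6→8→7→3 bottleneck 2, total now 41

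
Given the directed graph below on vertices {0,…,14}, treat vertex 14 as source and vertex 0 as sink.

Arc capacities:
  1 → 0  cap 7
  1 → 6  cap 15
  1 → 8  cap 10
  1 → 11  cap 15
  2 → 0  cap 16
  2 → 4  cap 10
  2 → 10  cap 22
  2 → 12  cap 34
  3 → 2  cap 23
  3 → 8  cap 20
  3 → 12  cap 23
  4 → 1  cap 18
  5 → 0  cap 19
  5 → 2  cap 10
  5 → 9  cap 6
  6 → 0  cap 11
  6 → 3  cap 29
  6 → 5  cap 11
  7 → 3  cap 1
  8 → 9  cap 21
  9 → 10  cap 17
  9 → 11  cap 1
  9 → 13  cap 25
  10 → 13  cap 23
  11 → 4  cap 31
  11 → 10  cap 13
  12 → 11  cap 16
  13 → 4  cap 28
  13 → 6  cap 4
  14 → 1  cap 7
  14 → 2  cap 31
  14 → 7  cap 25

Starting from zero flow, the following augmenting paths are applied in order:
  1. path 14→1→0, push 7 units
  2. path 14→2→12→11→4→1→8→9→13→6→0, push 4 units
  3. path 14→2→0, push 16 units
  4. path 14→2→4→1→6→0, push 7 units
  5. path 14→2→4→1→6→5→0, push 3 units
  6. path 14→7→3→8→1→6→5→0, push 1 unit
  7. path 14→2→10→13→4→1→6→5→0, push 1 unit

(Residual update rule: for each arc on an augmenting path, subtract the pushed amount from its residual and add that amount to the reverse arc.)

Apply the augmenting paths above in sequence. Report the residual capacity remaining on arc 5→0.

Residual capacity of (5,0): 14

after path 1 (14→1→0, push 7): res(5,0)=19
after path 2 (14→2→12→11→4→1→8→9→13→6→0, push 4): res(5,0)=19
after path 3 (14→2→0, push 16): res(5,0)=19
after path 4 (14→2→4→1→6→0, push 7): res(5,0)=19
after path 5 (14→2→4→1→6→5→0, push 3): res(5,0)=16
after path 6 (14→7→3→8→1→6→5→0, push 1): res(5,0)=15
after path 7 (14→2→10→13→4→1→6→5→0, push 1): res(5,0)=14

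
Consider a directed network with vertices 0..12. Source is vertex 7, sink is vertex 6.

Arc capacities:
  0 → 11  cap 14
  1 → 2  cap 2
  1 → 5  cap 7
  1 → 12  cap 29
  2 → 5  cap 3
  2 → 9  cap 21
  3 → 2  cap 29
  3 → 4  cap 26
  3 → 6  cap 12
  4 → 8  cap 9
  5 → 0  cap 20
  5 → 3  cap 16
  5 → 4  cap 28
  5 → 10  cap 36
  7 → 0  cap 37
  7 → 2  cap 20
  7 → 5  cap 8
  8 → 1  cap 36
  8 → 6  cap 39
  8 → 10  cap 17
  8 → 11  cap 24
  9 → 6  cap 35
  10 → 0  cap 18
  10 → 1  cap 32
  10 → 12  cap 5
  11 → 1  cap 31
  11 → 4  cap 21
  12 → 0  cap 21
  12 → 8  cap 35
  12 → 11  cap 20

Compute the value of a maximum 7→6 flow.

augment #1: 7→2→9→6 bottleneck 20, total now 20
augment #2: 7→5→3→6 bottleneck 8, total now 28
augment #3: 7→0→11→4→8→6 bottleneck 9, total now 37
augment #4: 7→0→11→1→2→9→6 bottleneck 1, total now 38
augment #5: 7→0→11→1→5→3→6 bottleneck 4, total now 42

Maximum flow value: 42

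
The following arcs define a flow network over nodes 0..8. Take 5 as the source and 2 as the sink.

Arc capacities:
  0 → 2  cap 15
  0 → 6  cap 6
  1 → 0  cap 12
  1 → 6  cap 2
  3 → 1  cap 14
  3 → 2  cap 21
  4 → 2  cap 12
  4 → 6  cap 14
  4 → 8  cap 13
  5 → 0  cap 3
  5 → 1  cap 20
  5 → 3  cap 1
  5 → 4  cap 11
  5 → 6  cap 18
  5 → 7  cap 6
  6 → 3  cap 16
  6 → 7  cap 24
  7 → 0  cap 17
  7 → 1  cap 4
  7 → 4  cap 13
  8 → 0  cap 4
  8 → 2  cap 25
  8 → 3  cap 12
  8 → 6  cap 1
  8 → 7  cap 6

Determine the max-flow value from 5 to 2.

Maximum flow value: 53

augment #1: 5→0→2 bottleneck 3, total now 3
augment #2: 5→3→2 bottleneck 1, total now 4
augment #3: 5→4→2 bottleneck 11, total now 15
augment #4: 5→1→0→2 bottleneck 12, total now 27
augment #5: 5→6→3→2 bottleneck 16, total now 43
augment #6: 5→7→4→2 bottleneck 1, total now 44
augment #7: 5→7→4→8→2 bottleneck 5, total now 49
augment #8: 5→6→7→4→8→2 bottleneck 2, total now 51
augment #9: 5→1→6→7→4→8→2 bottleneck 2, total now 53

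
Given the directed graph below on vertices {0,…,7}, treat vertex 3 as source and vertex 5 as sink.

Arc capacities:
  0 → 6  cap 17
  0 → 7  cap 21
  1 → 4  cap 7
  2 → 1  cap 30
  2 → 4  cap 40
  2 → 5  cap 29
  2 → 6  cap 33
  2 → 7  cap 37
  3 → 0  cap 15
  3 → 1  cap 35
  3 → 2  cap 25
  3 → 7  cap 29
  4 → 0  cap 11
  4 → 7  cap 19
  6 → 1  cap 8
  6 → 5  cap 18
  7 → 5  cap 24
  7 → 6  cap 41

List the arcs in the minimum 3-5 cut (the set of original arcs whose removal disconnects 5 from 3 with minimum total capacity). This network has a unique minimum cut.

Min-cut arcs: {(3,2), (6,5), (7,5)} (total capacity 67)

augment #1: 3→2→5 push 25
augment #2: 3→7→5 push 24
augment #3: 3→0→6→5 push 15
augment #4: 3→7→6→5 push 3
max flow = 67; residual-reachable set from 3 gives S-side
cut edges (S→T): {(3,2), (6,5), (7,5)} total cap 67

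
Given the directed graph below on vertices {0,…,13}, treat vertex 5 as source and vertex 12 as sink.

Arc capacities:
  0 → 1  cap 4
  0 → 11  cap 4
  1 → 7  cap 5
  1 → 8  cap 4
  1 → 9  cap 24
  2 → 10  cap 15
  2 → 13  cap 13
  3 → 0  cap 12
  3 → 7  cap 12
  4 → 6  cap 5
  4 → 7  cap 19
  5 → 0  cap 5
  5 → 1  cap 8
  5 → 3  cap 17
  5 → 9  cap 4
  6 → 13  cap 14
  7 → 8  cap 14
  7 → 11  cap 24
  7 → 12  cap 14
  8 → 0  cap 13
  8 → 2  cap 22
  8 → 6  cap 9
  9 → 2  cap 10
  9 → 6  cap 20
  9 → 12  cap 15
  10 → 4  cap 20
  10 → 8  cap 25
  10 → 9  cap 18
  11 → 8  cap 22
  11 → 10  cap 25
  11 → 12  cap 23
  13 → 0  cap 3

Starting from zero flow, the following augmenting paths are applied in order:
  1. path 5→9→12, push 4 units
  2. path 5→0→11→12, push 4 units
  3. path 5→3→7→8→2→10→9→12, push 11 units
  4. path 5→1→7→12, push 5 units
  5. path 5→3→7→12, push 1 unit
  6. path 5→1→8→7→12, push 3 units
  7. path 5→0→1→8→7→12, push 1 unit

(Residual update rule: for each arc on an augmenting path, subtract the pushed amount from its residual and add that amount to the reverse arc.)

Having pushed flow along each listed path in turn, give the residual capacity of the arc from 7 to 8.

after path 1 (5→9→12, push 4): res(7,8)=14
after path 2 (5→0→11→12, push 4): res(7,8)=14
after path 3 (5→3→7→8→2→10→9→12, push 11): res(7,8)=3
after path 4 (5→1→7→12, push 5): res(7,8)=3
after path 5 (5→3→7→12, push 1): res(7,8)=3
after path 6 (5→1→8→7→12, push 3): res(7,8)=6
after path 7 (5→0→1→8→7→12, push 1): res(7,8)=7

Residual capacity of (7,8): 7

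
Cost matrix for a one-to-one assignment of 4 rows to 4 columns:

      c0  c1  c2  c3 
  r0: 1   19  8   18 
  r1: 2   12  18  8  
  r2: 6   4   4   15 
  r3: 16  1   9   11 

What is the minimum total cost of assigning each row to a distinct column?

Minimum assignment cost: 14

optimal assignment: row0→col0 (cost 1), row1→col3 (cost 8), row2→col2 (cost 4), row3→col1 (cost 1)
total = 1 + 8 + 4 + 1 = 14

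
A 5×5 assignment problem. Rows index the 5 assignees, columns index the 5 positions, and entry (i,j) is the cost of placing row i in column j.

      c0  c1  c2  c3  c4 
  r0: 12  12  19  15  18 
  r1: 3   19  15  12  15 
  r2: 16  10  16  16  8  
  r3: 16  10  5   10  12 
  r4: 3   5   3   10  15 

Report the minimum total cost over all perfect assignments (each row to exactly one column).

Minimum assignment cost: 36

one of 2 optimal assignments: row0→col1 (cost 12), row1→col0 (cost 3), row2→col4 (cost 8), row3→col3 (cost 10), row4→col2 (cost 3)
total = 12 + 3 + 8 + 10 + 3 = 36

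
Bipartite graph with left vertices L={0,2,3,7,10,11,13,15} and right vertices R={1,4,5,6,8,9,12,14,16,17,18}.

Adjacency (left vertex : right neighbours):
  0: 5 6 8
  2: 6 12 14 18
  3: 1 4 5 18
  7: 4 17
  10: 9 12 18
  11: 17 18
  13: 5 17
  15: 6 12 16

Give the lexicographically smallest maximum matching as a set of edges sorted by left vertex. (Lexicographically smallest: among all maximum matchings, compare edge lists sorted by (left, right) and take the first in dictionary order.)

Lex-smallest maximum matching: {(0,5), (2,6), (3,1), (7,4), (10,9), (11,18), (13,17), (15,12)}

|M| = 8 (so the lex-smallest maximum matching has 8 edges)
process left vertices in ascending order; for each, take the smallest-labelled available neighbour that still permits 8 edges overall, or leave it unmatched if none does
lex-smallest matching: {0-5, 2-6, 3-1, 7-4, 10-9, 11-18, 13-17, 15-12}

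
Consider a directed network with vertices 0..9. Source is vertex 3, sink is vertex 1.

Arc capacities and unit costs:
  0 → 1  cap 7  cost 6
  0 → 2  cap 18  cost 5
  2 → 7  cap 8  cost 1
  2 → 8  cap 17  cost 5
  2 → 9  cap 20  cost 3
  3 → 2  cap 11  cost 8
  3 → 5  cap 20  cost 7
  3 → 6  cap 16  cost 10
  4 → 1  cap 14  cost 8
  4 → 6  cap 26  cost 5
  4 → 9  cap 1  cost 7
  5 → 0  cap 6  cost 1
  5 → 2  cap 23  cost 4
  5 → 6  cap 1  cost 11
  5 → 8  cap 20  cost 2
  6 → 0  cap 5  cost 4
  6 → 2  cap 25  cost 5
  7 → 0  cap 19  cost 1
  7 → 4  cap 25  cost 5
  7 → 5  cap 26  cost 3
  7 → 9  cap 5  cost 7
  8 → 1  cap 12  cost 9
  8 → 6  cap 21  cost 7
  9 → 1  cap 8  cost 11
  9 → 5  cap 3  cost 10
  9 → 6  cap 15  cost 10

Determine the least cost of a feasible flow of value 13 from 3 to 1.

Minimum cost for 13 units: 208

shortest-cost path #1: 3→5→0→1 push 6 @ unit cost 14 (adds 84)
shortest-cost path #2: 3→2→7→0→1 push 1 @ unit cost 16 (adds 16)
shortest-cost path #3: 3→5→8→1 push 6 @ unit cost 18 (adds 108)
total cost = 208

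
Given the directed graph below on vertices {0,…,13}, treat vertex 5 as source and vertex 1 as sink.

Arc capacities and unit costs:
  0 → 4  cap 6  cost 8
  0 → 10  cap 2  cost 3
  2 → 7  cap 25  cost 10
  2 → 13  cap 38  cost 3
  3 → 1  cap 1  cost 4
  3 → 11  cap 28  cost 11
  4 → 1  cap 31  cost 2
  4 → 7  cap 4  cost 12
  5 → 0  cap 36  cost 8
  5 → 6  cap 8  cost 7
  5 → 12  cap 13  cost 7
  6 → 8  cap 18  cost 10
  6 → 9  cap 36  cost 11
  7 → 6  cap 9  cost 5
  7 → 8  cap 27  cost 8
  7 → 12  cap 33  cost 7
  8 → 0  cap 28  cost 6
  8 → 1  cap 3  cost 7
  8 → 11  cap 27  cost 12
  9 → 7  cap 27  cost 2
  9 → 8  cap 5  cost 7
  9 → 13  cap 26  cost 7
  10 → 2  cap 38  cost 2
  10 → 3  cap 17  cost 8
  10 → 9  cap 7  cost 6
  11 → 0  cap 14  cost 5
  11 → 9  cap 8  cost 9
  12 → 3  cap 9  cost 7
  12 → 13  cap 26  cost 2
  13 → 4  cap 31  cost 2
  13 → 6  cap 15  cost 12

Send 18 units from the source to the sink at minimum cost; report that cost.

shortest-cost path #1: 5→12→13→4→1 push 13 @ unit cost 13 (adds 169)
shortest-cost path #2: 5→0→4→1 push 5 @ unit cost 18 (adds 90)
total cost = 259

Minimum cost for 18 units: 259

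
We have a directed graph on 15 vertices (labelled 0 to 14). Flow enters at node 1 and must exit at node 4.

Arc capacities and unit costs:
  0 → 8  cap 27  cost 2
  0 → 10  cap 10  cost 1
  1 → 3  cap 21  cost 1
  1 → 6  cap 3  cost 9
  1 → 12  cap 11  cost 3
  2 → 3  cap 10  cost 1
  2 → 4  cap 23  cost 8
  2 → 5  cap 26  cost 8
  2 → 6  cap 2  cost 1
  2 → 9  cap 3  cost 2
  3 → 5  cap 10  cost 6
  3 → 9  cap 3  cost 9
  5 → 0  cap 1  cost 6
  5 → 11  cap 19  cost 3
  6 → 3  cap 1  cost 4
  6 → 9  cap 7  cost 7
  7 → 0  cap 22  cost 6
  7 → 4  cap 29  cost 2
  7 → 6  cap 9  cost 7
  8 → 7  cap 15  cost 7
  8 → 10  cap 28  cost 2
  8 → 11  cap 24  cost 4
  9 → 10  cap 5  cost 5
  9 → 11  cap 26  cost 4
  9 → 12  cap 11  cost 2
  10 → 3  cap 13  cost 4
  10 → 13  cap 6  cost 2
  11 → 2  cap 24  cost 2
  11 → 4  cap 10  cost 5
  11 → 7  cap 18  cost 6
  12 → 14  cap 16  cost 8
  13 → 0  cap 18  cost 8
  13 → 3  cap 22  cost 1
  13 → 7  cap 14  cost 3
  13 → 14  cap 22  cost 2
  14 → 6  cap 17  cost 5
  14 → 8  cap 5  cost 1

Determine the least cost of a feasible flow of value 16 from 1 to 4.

shortest-cost path #1: 1→3→5→11→4 push 10 @ unit cost 15 (adds 150)
shortest-cost path #2: 1→12→14→8→7→4 push 5 @ unit cost 21 (adds 105)
shortest-cost path #3: 1→3→9→11→7→4 push 1 @ unit cost 22 (adds 22)
total cost = 277

Minimum cost for 16 units: 277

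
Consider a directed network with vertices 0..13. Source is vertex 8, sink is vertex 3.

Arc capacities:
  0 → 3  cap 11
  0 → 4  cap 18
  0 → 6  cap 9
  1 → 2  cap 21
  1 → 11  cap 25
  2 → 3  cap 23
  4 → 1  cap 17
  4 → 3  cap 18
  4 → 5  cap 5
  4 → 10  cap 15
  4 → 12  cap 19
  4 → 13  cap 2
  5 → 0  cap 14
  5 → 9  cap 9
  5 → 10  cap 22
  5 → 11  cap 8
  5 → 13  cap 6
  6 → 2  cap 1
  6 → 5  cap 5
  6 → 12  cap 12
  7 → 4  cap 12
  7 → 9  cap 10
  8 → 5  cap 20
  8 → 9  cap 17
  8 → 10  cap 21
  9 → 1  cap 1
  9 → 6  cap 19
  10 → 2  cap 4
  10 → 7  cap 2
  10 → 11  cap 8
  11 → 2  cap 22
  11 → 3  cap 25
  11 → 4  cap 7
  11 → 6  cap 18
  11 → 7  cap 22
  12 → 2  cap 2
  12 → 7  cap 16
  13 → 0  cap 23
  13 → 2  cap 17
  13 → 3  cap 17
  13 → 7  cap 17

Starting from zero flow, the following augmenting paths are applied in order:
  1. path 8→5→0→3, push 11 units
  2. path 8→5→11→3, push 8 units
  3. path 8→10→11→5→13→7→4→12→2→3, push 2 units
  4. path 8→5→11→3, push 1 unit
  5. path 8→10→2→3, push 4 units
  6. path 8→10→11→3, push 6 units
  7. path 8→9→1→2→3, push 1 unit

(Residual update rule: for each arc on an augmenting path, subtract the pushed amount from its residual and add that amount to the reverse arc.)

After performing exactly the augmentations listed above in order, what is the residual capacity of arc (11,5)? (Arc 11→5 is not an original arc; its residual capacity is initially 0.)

Residual capacity of (11,5): 7

after path 1 (8→5→0→3, push 11): res(11,5)=0
after path 2 (8→5→11→3, push 8): res(11,5)=8
after path 3 (8→10→11→5→13→7→4→12→2→3, push 2): res(11,5)=6
after path 4 (8→5→11→3, push 1): res(11,5)=7
after path 5 (8→10→2→3, push 4): res(11,5)=7
after path 6 (8→10→11→3, push 6): res(11,5)=7
after path 7 (8→9→1→2→3, push 1): res(11,5)=7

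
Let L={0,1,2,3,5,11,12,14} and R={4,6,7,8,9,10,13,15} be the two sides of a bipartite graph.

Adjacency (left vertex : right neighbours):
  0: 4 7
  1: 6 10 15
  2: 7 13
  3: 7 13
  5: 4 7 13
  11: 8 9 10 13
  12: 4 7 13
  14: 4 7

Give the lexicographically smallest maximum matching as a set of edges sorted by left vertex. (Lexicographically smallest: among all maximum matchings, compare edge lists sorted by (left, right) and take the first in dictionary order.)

|M| = 5 (so the lex-smallest maximum matching has 5 edges)
process left vertices in ascending order; for each, take the smallest-labelled available neighbour that still permits 5 edges overall, or leave it unmatched if none does
lex-smallest matching: {0-4, 1-6, 2-7, 3-13, 11-8}

Lex-smallest maximum matching: {(0,4), (1,6), (2,7), (3,13), (11,8)}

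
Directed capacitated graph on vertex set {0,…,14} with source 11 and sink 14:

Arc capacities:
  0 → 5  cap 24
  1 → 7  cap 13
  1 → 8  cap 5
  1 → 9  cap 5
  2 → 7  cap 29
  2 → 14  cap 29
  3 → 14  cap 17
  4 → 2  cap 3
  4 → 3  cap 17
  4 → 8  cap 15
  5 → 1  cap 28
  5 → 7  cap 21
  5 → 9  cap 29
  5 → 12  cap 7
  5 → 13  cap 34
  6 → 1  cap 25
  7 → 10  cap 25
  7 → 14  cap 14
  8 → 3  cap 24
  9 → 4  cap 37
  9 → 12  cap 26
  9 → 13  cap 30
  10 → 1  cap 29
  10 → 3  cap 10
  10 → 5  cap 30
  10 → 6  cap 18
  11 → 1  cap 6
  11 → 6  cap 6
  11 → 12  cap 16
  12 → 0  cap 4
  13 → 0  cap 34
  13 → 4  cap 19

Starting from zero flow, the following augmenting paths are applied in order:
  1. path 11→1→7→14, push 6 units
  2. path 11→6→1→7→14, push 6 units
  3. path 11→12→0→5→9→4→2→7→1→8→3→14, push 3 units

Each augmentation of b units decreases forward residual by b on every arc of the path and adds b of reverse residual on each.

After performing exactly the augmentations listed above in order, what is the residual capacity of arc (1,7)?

Residual capacity of (1,7): 4

after path 1 (11→1→7→14, push 6): res(1,7)=7
after path 2 (11→6→1→7→14, push 6): res(1,7)=1
after path 3 (11→12→0→5→9→4→2→7→1→8→3→14, push 3): res(1,7)=4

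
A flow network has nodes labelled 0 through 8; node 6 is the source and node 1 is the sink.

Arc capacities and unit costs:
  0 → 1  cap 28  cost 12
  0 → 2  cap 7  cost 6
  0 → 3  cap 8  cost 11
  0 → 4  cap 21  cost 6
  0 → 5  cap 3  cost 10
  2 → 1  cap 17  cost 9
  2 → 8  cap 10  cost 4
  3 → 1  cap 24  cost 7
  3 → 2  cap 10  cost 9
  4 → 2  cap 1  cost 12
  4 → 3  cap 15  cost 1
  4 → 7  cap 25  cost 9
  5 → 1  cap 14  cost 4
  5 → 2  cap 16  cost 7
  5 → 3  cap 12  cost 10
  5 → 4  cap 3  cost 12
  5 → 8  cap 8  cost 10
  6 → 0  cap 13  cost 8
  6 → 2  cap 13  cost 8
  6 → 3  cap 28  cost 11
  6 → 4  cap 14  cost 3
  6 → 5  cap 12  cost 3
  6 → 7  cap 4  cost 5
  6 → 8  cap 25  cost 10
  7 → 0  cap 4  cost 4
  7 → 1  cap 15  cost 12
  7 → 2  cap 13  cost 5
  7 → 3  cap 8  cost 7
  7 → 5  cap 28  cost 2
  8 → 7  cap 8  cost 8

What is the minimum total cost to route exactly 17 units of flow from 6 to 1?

shortest-cost path #1: 6→5→1 push 12 @ unit cost 7 (adds 84)
shortest-cost path #2: 6→7→5→1 push 2 @ unit cost 11 (adds 22)
shortest-cost path #3: 6→4→3→1 push 3 @ unit cost 11 (adds 33)
total cost = 139

Minimum cost for 17 units: 139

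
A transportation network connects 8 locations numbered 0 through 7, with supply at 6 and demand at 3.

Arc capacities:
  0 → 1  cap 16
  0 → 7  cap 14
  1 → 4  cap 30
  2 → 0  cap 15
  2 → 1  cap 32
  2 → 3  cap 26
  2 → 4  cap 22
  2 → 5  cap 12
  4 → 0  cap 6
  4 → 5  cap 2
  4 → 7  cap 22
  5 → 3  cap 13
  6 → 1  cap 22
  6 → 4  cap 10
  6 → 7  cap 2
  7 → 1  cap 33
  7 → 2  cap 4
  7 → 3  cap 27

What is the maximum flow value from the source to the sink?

augment #1: 6→7→3 bottleneck 2, total now 2
augment #2: 6→4→5→3 bottleneck 2, total now 4
augment #3: 6→4→7→3 bottleneck 8, total now 12
augment #4: 6→1→4→7→3 bottleneck 14, total now 26
augment #5: 6→1→4→0→7→3 bottleneck 3, total now 29
augment #6: 6→1→4→0→7→2→3 bottleneck 3, total now 32

Maximum flow value: 32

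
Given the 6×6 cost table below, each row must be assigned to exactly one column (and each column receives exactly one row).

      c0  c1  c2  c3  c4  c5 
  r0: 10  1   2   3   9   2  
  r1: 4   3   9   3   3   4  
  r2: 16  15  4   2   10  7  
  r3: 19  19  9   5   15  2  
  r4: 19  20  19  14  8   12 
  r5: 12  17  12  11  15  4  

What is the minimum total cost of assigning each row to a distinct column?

Minimum assignment cost: 26

optimal assignment: row0→col1 (cost 1), row1→col0 (cost 4), row2→col2 (cost 4), row3→col3 (cost 5), row4→col4 (cost 8), row5→col5 (cost 4)
total = 1 + 4 + 4 + 5 + 8 + 4 = 26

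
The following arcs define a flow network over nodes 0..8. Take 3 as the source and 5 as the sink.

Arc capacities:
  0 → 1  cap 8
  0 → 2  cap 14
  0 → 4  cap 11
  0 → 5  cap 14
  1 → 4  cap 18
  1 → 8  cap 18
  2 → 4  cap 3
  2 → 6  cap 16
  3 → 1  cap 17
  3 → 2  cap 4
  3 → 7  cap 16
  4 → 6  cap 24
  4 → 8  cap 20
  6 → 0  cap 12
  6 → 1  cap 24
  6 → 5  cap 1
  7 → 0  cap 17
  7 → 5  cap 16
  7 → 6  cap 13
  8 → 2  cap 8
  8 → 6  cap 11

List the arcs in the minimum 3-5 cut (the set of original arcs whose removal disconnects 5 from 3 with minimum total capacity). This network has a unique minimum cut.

Min-cut arcs: {(3,7), (6,0), (6,5)} (total capacity 29)

augment #1: 3→7→5 push 16
augment #2: 3→2→6→5 push 1
augment #3: 3→2→6→0→5 push 3
augment #4: 3→1→4→6→0→5 push 9
max flow = 29; residual-reachable set from 3 gives S-side
cut edges (S→T): {(3,7), (6,0), (6,5)} total cap 29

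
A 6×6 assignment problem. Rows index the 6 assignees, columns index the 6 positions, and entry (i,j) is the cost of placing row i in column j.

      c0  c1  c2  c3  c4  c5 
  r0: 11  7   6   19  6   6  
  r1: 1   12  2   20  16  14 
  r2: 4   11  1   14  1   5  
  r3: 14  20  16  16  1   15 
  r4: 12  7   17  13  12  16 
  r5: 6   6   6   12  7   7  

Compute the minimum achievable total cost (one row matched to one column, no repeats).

Minimum assignment cost: 28

one of 2 optimal assignments: row0→col5 (cost 6), row1→col0 (cost 1), row2→col2 (cost 1), row3→col4 (cost 1), row4→col1 (cost 7), row5→col3 (cost 12)
total = 6 + 1 + 1 + 1 + 7 + 12 = 28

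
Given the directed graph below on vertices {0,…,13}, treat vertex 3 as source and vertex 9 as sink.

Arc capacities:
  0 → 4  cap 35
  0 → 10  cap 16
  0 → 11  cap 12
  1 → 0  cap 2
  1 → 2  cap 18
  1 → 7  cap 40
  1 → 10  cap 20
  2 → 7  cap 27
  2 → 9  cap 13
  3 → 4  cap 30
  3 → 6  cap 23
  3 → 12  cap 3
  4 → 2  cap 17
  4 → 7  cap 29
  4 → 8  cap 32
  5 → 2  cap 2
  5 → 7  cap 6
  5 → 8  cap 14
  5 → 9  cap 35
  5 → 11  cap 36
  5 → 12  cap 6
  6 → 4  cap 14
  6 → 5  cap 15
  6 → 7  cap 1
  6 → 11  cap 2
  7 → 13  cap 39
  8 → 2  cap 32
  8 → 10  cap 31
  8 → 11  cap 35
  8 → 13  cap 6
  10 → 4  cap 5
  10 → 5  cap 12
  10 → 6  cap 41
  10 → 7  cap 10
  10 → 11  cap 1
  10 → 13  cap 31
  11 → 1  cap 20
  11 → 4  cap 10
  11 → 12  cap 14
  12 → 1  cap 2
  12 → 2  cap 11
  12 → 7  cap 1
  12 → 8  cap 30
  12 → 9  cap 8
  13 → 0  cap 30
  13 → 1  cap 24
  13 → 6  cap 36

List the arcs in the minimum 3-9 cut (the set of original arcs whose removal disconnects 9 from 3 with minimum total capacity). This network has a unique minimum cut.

Min-cut arcs: {(2,9), (6,5), (10,5), (12,9)} (total capacity 48)

augment #1: 3→12→9 push 3
augment #2: 3→4→2→9 push 13
augment #3: 3→6→5→9 push 15
augment #4: 3→6→11→12→9 push 2
augment #5: 3→4→8→10→5→9 push 12
augment #6: 3→4→8→11→12→9 push 3
max flow = 48; residual-reachable set from 3 gives S-side
cut edges (S→T): {(2,9), (6,5), (10,5), (12,9)} total cap 48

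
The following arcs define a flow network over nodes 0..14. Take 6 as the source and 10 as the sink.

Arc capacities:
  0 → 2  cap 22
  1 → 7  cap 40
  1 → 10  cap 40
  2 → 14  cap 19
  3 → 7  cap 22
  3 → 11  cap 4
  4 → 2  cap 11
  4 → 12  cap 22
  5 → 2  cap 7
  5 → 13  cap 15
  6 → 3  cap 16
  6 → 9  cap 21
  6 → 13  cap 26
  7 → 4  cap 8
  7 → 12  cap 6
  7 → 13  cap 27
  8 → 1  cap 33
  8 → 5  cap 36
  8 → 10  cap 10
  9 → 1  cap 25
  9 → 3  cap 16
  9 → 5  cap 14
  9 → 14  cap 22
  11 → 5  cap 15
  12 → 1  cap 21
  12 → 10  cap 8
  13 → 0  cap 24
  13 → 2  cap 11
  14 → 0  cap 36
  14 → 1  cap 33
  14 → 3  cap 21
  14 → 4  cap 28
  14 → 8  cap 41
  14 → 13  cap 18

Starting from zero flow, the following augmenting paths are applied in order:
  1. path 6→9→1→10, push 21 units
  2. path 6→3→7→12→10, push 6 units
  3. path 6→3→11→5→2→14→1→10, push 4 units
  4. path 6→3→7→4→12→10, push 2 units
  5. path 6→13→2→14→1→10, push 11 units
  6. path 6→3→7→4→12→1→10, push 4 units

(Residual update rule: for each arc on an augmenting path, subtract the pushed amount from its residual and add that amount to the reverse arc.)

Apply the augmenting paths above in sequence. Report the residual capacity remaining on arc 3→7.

after path 1 (6→9→1→10, push 21): res(3,7)=22
after path 2 (6→3→7→12→10, push 6): res(3,7)=16
after path 3 (6→3→11→5→2→14→1→10, push 4): res(3,7)=16
after path 4 (6→3→7→4→12→10, push 2): res(3,7)=14
after path 5 (6→13→2→14→1→10, push 11): res(3,7)=14
after path 6 (6→3→7→4→12→1→10, push 4): res(3,7)=10

Residual capacity of (3,7): 10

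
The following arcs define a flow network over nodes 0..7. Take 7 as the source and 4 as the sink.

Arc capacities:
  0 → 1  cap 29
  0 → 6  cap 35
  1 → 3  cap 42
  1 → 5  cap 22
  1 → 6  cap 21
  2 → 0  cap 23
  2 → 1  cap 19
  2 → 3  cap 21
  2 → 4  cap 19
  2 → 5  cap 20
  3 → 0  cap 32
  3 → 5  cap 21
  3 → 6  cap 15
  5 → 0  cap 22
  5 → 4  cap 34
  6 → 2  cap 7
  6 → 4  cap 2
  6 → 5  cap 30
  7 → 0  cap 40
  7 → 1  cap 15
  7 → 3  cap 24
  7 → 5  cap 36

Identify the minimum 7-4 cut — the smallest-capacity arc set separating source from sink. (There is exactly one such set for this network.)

augment #1: 7→5→4 push 34
augment #2: 7→0→6→4 push 2
augment #3: 7→0→6→2→4 push 7
max flow = 43; residual-reachable set from 7 gives S-side
cut edges (S→T): {(5,4), (6,2), (6,4)} total cap 43

Min-cut arcs: {(5,4), (6,2), (6,4)} (total capacity 43)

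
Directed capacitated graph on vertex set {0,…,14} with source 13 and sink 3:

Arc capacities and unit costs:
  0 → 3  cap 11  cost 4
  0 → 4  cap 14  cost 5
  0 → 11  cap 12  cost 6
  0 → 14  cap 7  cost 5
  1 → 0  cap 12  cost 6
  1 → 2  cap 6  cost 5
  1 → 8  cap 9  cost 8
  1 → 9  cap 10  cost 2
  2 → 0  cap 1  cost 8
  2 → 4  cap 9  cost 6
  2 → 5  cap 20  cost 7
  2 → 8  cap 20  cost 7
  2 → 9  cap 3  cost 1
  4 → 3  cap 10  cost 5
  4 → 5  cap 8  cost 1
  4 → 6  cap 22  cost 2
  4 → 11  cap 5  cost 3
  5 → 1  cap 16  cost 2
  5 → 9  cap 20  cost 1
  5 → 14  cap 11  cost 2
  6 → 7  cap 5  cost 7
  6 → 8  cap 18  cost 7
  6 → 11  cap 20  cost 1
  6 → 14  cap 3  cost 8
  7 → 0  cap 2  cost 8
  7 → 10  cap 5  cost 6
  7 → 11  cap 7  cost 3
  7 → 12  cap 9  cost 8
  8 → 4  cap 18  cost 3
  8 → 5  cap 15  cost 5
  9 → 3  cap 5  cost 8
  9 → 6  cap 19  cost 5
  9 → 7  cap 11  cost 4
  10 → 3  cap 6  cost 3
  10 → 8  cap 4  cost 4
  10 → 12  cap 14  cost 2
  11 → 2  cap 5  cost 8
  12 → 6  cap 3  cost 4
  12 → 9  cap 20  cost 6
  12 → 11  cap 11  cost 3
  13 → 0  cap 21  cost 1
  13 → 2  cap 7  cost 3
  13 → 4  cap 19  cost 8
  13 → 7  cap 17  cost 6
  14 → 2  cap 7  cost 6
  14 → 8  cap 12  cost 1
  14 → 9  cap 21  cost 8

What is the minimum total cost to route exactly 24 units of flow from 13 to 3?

Minimum cost for 24 units: 201

shortest-cost path #1: 13→0→3 push 11 @ unit cost 5 (adds 55)
shortest-cost path #2: 13→0→4→3 push 10 @ unit cost 11 (adds 110)
shortest-cost path #3: 13→2→9→3 push 3 @ unit cost 12 (adds 36)
total cost = 201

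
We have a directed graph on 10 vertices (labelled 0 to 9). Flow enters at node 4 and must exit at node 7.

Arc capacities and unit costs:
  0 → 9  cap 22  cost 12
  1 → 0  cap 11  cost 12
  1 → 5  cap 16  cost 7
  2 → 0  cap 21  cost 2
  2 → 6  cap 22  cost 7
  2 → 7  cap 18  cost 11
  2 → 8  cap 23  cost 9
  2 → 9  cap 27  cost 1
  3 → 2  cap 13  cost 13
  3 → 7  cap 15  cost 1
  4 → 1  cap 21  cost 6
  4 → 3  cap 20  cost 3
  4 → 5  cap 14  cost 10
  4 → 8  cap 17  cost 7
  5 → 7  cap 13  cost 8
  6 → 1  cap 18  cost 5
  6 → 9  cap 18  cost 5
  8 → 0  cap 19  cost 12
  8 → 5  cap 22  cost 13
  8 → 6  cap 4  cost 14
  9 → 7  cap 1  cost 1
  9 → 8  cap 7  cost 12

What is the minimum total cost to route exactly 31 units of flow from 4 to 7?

shortest-cost path #1: 4→3→7 push 15 @ unit cost 4 (adds 60)
shortest-cost path #2: 4→5→7 push 13 @ unit cost 18 (adds 234)
shortest-cost path #3: 4→3→2→9→7 push 1 @ unit cost 18 (adds 18)
shortest-cost path #4: 4→3→2→7 push 2 @ unit cost 27 (adds 54)
total cost = 366

Minimum cost for 31 units: 366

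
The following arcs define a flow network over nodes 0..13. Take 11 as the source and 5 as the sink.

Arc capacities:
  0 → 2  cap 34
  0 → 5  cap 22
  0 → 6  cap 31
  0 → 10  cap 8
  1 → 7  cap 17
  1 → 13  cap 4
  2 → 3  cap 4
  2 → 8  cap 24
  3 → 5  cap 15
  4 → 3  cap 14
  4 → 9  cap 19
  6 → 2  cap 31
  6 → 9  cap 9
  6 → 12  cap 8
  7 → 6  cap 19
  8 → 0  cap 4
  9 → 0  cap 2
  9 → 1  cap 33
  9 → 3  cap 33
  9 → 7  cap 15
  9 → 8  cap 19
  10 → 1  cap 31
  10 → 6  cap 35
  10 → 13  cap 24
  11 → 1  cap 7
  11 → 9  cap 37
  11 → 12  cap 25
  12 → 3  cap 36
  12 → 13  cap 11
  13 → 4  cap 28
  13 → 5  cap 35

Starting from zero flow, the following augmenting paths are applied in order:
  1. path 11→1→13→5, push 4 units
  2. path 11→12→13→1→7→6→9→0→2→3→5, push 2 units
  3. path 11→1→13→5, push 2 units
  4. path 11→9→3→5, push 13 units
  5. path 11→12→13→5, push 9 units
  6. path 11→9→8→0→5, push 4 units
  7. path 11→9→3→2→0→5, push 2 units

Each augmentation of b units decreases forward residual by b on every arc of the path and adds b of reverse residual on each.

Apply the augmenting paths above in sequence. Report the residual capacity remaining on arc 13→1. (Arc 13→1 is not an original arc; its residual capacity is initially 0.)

after path 1 (11→1→13→5, push 4): res(13,1)=4
after path 2 (11→12→13→1→7→6→9→0→2→3→5, push 2): res(13,1)=2
after path 3 (11→1→13→5, push 2): res(13,1)=4
after path 4 (11→9→3→5, push 13): res(13,1)=4
after path 5 (11→12→13→5, push 9): res(13,1)=4
after path 6 (11→9→8→0→5, push 4): res(13,1)=4
after path 7 (11→9→3→2→0→5, push 2): res(13,1)=4

Residual capacity of (13,1): 4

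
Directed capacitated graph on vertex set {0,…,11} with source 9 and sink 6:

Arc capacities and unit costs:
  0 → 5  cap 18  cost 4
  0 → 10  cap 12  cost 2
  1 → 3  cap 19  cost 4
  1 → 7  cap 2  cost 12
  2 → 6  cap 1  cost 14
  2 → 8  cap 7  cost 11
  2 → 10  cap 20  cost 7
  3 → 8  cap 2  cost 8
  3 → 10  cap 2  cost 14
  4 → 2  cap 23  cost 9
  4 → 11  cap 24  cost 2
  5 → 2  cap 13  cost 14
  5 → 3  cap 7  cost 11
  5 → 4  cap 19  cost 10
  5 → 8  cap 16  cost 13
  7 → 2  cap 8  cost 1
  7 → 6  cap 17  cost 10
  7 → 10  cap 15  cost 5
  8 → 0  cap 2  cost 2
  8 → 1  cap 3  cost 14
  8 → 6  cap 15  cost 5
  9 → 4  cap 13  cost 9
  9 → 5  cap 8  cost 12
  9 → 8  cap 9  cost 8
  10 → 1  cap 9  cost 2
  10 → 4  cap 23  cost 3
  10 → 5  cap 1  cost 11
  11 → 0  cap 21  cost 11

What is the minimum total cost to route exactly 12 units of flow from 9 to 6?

Minimum cost for 12 units: 207

shortest-cost path #1: 9→8→6 push 9 @ unit cost 13 (adds 117)
shortest-cost path #2: 9→5→8→6 push 3 @ unit cost 30 (adds 90)
total cost = 207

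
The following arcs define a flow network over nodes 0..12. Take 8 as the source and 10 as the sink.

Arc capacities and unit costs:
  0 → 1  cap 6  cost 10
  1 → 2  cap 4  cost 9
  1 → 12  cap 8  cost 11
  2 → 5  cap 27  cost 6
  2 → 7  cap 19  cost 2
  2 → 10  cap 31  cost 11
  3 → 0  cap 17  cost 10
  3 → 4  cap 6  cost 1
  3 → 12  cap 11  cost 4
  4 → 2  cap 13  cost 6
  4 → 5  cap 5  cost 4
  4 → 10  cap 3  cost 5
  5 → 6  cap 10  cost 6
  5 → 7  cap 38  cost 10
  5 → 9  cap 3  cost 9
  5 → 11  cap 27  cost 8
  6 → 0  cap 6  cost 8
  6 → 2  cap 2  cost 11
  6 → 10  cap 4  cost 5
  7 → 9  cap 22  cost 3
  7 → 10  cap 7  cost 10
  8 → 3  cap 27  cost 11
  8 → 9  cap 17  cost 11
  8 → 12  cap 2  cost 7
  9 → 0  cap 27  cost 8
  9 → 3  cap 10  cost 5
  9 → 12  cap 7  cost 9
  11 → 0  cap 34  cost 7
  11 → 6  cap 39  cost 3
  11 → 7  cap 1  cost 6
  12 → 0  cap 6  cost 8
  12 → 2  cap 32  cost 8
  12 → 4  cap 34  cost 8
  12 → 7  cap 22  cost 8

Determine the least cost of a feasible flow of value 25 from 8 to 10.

Minimum cost for 25 units: 785

shortest-cost path #1: 8→3→4→10 push 3 @ unit cost 17 (adds 51)
shortest-cost path #2: 8→12→7→10 push 2 @ unit cost 25 (adds 50)
shortest-cost path #3: 8→3→4→5→6→10 push 3 @ unit cost 27 (adds 81)
shortest-cost path #4: 8→3→12→7→10 push 5 @ unit cost 33 (adds 165)
shortest-cost path #5: 8→3→12→2→10 push 6 @ unit cost 34 (adds 204)
shortest-cost path #6: 8→9→12→2→10 push 6 @ unit cost 39 (adds 234)
total cost = 785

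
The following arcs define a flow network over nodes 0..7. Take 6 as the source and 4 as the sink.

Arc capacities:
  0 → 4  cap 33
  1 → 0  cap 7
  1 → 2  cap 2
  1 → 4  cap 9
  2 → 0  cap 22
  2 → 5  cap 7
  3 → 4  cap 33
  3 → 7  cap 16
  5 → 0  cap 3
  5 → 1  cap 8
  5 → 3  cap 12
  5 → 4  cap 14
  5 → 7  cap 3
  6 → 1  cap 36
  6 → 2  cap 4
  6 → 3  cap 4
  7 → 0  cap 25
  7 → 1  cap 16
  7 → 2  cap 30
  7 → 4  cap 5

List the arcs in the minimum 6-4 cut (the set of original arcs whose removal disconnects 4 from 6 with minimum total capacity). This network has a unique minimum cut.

Min-cut arcs: {(1,0), (1,2), (1,4), (6,2), (6,3)} (total capacity 26)

augment #1: 6→1→4 push 9
augment #2: 6→3→4 push 4
augment #3: 6→1→0→4 push 7
augment #4: 6→2→0→4 push 4
augment #5: 6→1→2→0→4 push 2
max flow = 26; residual-reachable set from 6 gives S-side
cut edges (S→T): {(1,0), (1,2), (1,4), (6,2), (6,3)} total cap 26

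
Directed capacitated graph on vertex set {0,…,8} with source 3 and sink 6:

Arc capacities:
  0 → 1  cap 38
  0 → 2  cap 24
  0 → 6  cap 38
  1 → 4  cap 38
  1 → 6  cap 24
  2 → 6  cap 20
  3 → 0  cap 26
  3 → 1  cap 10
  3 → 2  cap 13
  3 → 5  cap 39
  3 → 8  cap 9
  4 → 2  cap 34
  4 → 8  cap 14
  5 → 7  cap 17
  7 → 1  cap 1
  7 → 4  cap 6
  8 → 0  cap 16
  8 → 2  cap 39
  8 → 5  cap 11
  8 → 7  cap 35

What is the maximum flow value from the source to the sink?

augment #1: 3→0→6 bottleneck 26, total now 26
augment #2: 3→1→6 bottleneck 10, total now 36
augment #3: 3→2→6 bottleneck 13, total now 49
augment #4: 3→8→0→6 bottleneck 9, total now 58
augment #5: 3→5→7→1→6 bottleneck 1, total now 59
augment #6: 3→5→7→4→2→6 bottleneck 6, total now 65

Maximum flow value: 65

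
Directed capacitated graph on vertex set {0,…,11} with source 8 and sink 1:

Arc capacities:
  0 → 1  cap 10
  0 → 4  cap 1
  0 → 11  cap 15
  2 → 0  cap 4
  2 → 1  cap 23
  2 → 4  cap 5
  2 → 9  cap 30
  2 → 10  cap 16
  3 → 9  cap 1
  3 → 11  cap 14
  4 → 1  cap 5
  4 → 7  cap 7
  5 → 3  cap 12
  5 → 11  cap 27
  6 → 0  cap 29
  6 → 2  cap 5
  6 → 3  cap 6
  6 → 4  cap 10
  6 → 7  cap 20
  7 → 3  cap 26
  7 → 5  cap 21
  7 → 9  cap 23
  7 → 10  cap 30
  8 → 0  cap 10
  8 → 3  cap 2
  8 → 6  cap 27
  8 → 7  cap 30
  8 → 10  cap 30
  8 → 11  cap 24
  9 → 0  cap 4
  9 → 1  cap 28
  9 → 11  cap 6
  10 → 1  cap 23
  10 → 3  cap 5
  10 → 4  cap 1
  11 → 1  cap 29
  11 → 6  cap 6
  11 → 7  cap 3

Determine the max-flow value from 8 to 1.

Maximum flow value: 96

augment #1: 8→0→1 bottleneck 10, total now 10
augment #2: 8→10→1 bottleneck 23, total now 33
augment #3: 8→11→1 bottleneck 24, total now 57
augment #4: 8→3→9→1 bottleneck 1, total now 58
augment #5: 8→3→11→1 bottleneck 1, total now 59
augment #6: 8→6→2→1 bottleneck 5, total now 64
augment #7: 8→6→4→1 bottleneck 5, total now 69
augment #8: 8→7→9→1 bottleneck 23, total now 92
augment #9: 8→6→0→11→1 bottleneck 4, total now 96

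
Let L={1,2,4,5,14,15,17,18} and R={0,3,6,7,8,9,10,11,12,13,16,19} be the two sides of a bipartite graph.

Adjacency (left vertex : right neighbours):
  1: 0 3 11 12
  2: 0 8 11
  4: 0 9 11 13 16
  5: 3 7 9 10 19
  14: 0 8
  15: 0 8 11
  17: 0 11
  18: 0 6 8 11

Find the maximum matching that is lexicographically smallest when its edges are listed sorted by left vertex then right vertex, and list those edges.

|M| = 7 (so the lex-smallest maximum matching has 7 edges)
process left vertices in ascending order; for each, take the smallest-labelled available neighbour that still permits 7 edges overall, or leave it unmatched if none does
lex-smallest matching: {1-3, 2-0, 4-9, 5-7, 14-8, 15-11, 18-6}

Lex-smallest maximum matching: {(1,3), (2,0), (4,9), (5,7), (14,8), (15,11), (18,6)}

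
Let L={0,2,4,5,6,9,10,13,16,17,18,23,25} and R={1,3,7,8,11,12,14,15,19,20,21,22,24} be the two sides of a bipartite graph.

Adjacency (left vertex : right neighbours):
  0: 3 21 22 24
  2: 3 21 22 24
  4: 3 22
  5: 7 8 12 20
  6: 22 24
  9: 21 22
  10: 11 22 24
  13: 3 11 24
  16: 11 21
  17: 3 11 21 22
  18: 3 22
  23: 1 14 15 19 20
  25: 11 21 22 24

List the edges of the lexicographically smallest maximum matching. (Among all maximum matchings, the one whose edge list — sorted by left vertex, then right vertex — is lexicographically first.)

Lex-smallest maximum matching: {(0,3), (2,21), (4,22), (5,7), (6,24), (10,11), (23,1)}

|M| = 7 (so the lex-smallest maximum matching has 7 edges)
process left vertices in ascending order; for each, take the smallest-labelled available neighbour that still permits 7 edges overall, or leave it unmatched if none does
lex-smallest matching: {0-3, 2-21, 4-22, 5-7, 6-24, 10-11, 23-1}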